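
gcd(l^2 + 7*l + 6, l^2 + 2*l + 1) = l + 1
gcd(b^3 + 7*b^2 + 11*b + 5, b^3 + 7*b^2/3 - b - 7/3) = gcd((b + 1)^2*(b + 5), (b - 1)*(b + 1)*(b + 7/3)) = b + 1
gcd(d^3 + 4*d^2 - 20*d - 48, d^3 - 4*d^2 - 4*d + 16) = d^2 - 2*d - 8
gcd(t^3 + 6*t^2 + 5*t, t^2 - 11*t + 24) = 1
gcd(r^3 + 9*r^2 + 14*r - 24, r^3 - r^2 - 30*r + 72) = r + 6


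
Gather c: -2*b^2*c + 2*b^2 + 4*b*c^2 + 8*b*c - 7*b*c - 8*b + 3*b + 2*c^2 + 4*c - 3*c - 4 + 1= 2*b^2 - 5*b + c^2*(4*b + 2) + c*(-2*b^2 + b + 1) - 3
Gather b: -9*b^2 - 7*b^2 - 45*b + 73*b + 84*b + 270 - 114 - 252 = -16*b^2 + 112*b - 96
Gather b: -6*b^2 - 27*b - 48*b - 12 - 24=-6*b^2 - 75*b - 36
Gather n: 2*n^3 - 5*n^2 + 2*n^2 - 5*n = 2*n^3 - 3*n^2 - 5*n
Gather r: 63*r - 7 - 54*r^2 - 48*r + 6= -54*r^2 + 15*r - 1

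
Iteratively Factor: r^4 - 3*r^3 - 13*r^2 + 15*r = (r - 1)*(r^3 - 2*r^2 - 15*r) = (r - 5)*(r - 1)*(r^2 + 3*r) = (r - 5)*(r - 1)*(r + 3)*(r)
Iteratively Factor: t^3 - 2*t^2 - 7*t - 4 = (t + 1)*(t^2 - 3*t - 4) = (t - 4)*(t + 1)*(t + 1)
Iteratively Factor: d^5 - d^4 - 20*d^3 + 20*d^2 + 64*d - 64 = (d + 2)*(d^4 - 3*d^3 - 14*d^2 + 48*d - 32) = (d - 2)*(d + 2)*(d^3 - d^2 - 16*d + 16) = (d - 4)*(d - 2)*(d + 2)*(d^2 + 3*d - 4) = (d - 4)*(d - 2)*(d + 2)*(d + 4)*(d - 1)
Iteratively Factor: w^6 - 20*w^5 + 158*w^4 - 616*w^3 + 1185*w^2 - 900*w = (w - 3)*(w^5 - 17*w^4 + 107*w^3 - 295*w^2 + 300*w) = w*(w - 3)*(w^4 - 17*w^3 + 107*w^2 - 295*w + 300) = w*(w - 3)^2*(w^3 - 14*w^2 + 65*w - 100) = w*(w - 4)*(w - 3)^2*(w^2 - 10*w + 25) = w*(w - 5)*(w - 4)*(w - 3)^2*(w - 5)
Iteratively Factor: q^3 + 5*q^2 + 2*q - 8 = (q - 1)*(q^2 + 6*q + 8) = (q - 1)*(q + 4)*(q + 2)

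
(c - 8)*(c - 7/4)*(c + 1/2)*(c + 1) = c^4 - 33*c^3/4 - c^2/8 + 129*c/8 + 7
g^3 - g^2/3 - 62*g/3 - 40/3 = (g - 5)*(g + 2/3)*(g + 4)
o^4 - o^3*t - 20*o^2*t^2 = o^2*(o - 5*t)*(o + 4*t)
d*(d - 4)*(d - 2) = d^3 - 6*d^2 + 8*d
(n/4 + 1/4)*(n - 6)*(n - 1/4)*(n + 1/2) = n^4/4 - 19*n^3/16 - 59*n^2/32 - 7*n/32 + 3/16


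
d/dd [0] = 0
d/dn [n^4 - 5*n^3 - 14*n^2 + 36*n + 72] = 4*n^3 - 15*n^2 - 28*n + 36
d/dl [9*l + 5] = 9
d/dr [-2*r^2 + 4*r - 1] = 4 - 4*r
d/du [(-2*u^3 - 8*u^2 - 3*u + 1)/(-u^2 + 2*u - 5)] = (2*u^4 - 8*u^3 + 11*u^2 + 82*u + 13)/(u^4 - 4*u^3 + 14*u^2 - 20*u + 25)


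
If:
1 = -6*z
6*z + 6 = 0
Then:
No Solution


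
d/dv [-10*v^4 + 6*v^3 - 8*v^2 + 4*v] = -40*v^3 + 18*v^2 - 16*v + 4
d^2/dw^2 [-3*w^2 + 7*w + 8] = -6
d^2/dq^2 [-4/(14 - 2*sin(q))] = 2*(-7*sin(q) + cos(q)^2 + 1)/(sin(q) - 7)^3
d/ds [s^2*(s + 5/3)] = s*(9*s + 10)/3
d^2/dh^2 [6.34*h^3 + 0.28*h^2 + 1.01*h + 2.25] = 38.04*h + 0.56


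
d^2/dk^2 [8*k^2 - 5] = 16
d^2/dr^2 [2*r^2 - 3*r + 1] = 4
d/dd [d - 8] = 1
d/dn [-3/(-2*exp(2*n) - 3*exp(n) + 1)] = (-12*exp(n) - 9)*exp(n)/(2*exp(2*n) + 3*exp(n) - 1)^2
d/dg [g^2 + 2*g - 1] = 2*g + 2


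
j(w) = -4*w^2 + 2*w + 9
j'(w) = 2 - 8*w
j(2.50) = -11.00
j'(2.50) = -18.00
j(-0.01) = 8.98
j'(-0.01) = 2.08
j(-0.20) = 8.44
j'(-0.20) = 3.60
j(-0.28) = 8.13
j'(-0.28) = 4.24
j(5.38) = -96.02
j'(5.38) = -41.04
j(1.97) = -2.58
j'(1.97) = -13.76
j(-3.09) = -35.37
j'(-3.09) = 26.72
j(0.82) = 7.95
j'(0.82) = -4.56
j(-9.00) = -333.00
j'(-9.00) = 74.00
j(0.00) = 9.00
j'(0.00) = 2.00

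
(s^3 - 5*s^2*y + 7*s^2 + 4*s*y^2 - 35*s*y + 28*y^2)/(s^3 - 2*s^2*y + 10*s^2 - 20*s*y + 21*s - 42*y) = (-s^2 + 5*s*y - 4*y^2)/(-s^2 + 2*s*y - 3*s + 6*y)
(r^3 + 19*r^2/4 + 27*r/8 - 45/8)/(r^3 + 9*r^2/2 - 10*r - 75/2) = (4*r^2 + 9*r - 9)/(4*(r^2 + 2*r - 15))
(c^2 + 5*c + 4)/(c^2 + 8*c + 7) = (c + 4)/(c + 7)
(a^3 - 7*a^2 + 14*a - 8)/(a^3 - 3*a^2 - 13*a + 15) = (a^2 - 6*a + 8)/(a^2 - 2*a - 15)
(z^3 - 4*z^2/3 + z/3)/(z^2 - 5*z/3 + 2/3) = z*(3*z - 1)/(3*z - 2)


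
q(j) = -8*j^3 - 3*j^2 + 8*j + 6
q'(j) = -24*j^2 - 6*j + 8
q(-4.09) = 470.44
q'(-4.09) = -368.93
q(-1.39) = 10.57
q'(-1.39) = -30.03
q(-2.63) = 109.74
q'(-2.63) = -142.23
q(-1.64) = 20.10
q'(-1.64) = -46.71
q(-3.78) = 364.98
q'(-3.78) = -312.24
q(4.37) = -683.96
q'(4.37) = -476.55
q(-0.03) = 5.76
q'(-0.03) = 8.16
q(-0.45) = 2.52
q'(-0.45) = 5.84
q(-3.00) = 171.00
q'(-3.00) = -190.00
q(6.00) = -1782.00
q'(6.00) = -892.00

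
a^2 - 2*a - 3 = (a - 3)*(a + 1)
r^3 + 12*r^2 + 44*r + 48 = (r + 2)*(r + 4)*(r + 6)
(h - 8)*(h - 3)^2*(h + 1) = h^4 - 13*h^3 + 43*h^2 - 15*h - 72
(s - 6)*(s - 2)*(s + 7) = s^3 - s^2 - 44*s + 84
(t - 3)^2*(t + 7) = t^3 + t^2 - 33*t + 63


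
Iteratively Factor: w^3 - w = (w + 1)*(w^2 - w) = (w - 1)*(w + 1)*(w)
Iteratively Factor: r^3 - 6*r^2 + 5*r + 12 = (r - 4)*(r^2 - 2*r - 3) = (r - 4)*(r + 1)*(r - 3)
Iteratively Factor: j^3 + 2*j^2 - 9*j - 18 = (j + 3)*(j^2 - j - 6) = (j + 2)*(j + 3)*(j - 3)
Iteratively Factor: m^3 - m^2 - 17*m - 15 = (m - 5)*(m^2 + 4*m + 3) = (m - 5)*(m + 3)*(m + 1)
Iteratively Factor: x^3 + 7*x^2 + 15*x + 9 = (x + 3)*(x^2 + 4*x + 3) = (x + 3)^2*(x + 1)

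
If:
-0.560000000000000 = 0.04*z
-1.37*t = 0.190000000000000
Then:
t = -0.14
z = -14.00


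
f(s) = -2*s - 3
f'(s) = -2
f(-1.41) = -0.18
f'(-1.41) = -2.00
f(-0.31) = -2.38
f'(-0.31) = -2.00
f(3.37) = -9.74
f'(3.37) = -2.00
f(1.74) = -6.48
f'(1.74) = -2.00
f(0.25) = -3.50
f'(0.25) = -2.00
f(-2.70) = 2.40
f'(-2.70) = -2.00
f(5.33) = -13.66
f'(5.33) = -2.00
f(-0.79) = -1.42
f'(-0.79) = -2.00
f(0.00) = -3.00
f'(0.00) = -2.00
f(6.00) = -15.00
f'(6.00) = -2.00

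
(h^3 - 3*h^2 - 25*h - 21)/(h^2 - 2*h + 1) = (h^3 - 3*h^2 - 25*h - 21)/(h^2 - 2*h + 1)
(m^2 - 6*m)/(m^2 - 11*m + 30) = m/(m - 5)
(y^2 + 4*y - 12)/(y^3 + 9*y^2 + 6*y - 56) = (y + 6)/(y^2 + 11*y + 28)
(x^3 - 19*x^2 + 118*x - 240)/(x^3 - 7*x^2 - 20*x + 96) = (x^2 - 11*x + 30)/(x^2 + x - 12)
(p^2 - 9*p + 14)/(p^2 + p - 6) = (p - 7)/(p + 3)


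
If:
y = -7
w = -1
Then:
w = -1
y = -7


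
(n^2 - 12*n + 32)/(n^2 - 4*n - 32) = (n - 4)/(n + 4)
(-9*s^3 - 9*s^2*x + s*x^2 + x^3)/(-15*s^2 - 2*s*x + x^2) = (-3*s^2 - 2*s*x + x^2)/(-5*s + x)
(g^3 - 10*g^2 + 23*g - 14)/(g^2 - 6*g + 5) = (g^2 - 9*g + 14)/(g - 5)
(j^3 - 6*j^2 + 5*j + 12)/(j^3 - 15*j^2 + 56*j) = (j^3 - 6*j^2 + 5*j + 12)/(j*(j^2 - 15*j + 56))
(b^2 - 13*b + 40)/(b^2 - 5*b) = (b - 8)/b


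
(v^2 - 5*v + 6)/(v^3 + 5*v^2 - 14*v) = (v - 3)/(v*(v + 7))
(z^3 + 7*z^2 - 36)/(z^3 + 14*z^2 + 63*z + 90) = (z - 2)/(z + 5)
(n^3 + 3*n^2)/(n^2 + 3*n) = n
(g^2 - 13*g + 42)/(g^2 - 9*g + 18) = (g - 7)/(g - 3)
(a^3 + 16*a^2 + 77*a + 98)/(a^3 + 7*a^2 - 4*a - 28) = (a + 7)/(a - 2)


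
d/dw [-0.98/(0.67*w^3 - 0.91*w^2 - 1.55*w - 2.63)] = (1.9698*w^2 - 1.7836*w - 1.519)/(-0.67*w^3 + 0.91*w^2 + 1.55*w + 2.63)^2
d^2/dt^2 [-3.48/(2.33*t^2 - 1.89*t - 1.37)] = (-37.785144*t^2 + 30.649752*t + 3.48*(4.66*t - 1.89)*(9.32*t - 3.78) + 22.217016)/(-2.33*t^2 + 1.89*t + 1.37)^3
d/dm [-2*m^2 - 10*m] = -4*m - 10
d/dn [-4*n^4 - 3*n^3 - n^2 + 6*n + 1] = -16*n^3 - 9*n^2 - 2*n + 6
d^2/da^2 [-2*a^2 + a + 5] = -4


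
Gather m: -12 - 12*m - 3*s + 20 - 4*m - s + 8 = -16*m - 4*s + 16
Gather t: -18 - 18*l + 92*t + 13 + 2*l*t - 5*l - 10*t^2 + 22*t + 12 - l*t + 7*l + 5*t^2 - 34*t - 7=-16*l - 5*t^2 + t*(l + 80)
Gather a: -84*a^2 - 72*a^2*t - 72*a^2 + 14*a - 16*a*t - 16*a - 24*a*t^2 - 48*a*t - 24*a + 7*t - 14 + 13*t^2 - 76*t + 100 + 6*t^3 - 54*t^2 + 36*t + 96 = a^2*(-72*t - 156) + a*(-24*t^2 - 64*t - 26) + 6*t^3 - 41*t^2 - 33*t + 182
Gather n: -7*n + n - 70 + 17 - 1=-6*n - 54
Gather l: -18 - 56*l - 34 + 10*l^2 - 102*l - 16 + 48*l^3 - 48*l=48*l^3 + 10*l^2 - 206*l - 68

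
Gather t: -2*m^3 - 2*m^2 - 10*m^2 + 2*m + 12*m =-2*m^3 - 12*m^2 + 14*m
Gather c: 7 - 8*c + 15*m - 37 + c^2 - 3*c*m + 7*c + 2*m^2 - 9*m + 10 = c^2 + c*(-3*m - 1) + 2*m^2 + 6*m - 20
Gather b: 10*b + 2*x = 10*b + 2*x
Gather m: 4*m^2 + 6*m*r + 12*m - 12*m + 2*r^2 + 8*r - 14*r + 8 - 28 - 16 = 4*m^2 + 6*m*r + 2*r^2 - 6*r - 36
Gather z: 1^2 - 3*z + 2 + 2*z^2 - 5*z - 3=2*z^2 - 8*z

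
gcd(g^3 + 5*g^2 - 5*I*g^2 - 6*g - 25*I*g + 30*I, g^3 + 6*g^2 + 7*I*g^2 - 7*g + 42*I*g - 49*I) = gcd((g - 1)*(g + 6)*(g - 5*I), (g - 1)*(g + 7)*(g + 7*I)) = g - 1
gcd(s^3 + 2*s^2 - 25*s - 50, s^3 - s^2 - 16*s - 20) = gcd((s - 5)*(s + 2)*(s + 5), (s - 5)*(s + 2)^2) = s^2 - 3*s - 10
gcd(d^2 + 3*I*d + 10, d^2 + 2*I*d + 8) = d - 2*I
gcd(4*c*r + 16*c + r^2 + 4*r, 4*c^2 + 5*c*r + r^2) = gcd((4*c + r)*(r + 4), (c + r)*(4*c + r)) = 4*c + r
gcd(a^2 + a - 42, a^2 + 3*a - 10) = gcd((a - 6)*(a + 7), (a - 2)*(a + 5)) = 1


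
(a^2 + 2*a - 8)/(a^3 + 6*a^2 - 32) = 1/(a + 4)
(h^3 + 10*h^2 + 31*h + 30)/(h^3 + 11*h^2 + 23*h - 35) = (h^2 + 5*h + 6)/(h^2 + 6*h - 7)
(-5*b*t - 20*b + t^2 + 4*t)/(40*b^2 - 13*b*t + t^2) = (t + 4)/(-8*b + t)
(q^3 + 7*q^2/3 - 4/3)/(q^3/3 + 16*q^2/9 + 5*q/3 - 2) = 3*(q^2 + 3*q + 2)/(q^2 + 6*q + 9)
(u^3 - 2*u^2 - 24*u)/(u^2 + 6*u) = (u^2 - 2*u - 24)/(u + 6)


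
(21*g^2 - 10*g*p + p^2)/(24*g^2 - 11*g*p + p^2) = (-7*g + p)/(-8*g + p)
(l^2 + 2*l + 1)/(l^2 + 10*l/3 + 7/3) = 3*(l + 1)/(3*l + 7)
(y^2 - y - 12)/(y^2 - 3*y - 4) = (y + 3)/(y + 1)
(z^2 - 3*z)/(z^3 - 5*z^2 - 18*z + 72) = z/(z^2 - 2*z - 24)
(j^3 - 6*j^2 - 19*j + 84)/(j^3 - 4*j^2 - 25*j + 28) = (j - 3)/(j - 1)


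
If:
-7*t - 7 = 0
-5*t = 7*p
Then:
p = 5/7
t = -1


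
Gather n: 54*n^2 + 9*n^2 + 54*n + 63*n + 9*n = 63*n^2 + 126*n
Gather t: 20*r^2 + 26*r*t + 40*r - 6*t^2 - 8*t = 20*r^2 + 40*r - 6*t^2 + t*(26*r - 8)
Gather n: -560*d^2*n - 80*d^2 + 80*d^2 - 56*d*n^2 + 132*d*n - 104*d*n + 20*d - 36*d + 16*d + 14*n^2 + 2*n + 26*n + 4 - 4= n^2*(14 - 56*d) + n*(-560*d^2 + 28*d + 28)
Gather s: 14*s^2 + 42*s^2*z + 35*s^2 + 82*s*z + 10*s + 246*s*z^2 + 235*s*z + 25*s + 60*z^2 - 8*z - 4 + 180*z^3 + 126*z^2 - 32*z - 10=s^2*(42*z + 49) + s*(246*z^2 + 317*z + 35) + 180*z^3 + 186*z^2 - 40*z - 14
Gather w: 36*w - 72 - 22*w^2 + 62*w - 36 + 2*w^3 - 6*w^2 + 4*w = 2*w^3 - 28*w^2 + 102*w - 108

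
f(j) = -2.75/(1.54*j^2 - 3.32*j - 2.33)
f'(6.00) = 0.04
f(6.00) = -0.08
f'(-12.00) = -0.00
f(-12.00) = -0.01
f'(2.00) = 0.99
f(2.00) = 0.98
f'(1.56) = 0.29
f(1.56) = 0.73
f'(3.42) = 1.06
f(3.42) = -0.64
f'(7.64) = 0.01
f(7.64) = -0.04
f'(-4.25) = -0.03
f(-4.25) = -0.07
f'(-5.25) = -0.02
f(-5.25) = -0.05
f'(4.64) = 0.13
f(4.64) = -0.18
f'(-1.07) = -2.04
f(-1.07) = -0.92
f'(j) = -2.75*(3.32 - 3.08*j)/(1.54*j^2 - 3.32*j - 2.33)^2 = (8.47*j - 9.13)/(-1.54*j^2 + 3.32*j + 2.33)^2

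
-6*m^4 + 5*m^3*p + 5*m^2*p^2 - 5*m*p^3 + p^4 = (-3*m + p)*(-2*m + p)*(-m + p)*(m + p)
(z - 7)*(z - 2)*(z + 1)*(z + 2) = z^4 - 6*z^3 - 11*z^2 + 24*z + 28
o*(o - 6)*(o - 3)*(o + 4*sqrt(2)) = o^4 - 9*o^3 + 4*sqrt(2)*o^3 - 36*sqrt(2)*o^2 + 18*o^2 + 72*sqrt(2)*o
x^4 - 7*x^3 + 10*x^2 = x^2*(x - 5)*(x - 2)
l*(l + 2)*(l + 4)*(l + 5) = l^4 + 11*l^3 + 38*l^2 + 40*l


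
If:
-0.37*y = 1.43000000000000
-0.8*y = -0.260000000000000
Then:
No Solution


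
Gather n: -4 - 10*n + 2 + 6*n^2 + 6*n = 6*n^2 - 4*n - 2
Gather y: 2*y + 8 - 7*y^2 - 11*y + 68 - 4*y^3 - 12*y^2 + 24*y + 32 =-4*y^3 - 19*y^2 + 15*y + 108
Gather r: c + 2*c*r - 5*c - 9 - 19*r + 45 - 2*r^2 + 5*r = -4*c - 2*r^2 + r*(2*c - 14) + 36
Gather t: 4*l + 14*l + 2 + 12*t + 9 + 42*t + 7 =18*l + 54*t + 18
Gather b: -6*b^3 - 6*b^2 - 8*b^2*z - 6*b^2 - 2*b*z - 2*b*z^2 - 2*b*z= -6*b^3 + b^2*(-8*z - 12) + b*(-2*z^2 - 4*z)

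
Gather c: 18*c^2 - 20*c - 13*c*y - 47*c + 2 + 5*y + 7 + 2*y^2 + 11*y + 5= 18*c^2 + c*(-13*y - 67) + 2*y^2 + 16*y + 14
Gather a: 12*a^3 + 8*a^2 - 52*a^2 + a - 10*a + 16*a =12*a^3 - 44*a^2 + 7*a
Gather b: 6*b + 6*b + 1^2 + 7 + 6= 12*b + 14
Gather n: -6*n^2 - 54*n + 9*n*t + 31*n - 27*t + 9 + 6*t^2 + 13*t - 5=-6*n^2 + n*(9*t - 23) + 6*t^2 - 14*t + 4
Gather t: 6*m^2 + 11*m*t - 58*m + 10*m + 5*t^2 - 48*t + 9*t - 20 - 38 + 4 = 6*m^2 - 48*m + 5*t^2 + t*(11*m - 39) - 54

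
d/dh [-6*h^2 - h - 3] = -12*h - 1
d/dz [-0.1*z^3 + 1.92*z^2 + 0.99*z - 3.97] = -0.3*z^2 + 3.84*z + 0.99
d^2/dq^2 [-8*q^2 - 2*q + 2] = -16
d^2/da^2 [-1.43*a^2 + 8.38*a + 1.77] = -2.86000000000000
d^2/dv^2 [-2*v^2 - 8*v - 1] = -4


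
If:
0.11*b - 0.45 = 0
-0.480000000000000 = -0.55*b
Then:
No Solution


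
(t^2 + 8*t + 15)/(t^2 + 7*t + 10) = (t + 3)/(t + 2)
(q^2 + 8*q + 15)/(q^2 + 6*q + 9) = (q + 5)/(q + 3)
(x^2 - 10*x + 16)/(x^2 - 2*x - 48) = (x - 2)/(x + 6)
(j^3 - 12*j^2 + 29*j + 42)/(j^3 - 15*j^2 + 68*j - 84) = (j + 1)/(j - 2)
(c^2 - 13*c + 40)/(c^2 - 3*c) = (c^2 - 13*c + 40)/(c*(c - 3))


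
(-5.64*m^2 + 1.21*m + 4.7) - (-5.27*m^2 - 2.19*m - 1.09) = -0.37*m^2 + 3.4*m + 5.79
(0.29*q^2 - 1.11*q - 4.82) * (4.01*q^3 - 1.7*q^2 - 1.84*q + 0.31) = 1.1629*q^5 - 4.9441*q^4 - 17.9748*q^3 + 10.3263*q^2 + 8.5247*q - 1.4942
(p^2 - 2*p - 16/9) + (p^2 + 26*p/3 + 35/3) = 2*p^2 + 20*p/3 + 89/9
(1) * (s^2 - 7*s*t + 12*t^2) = s^2 - 7*s*t + 12*t^2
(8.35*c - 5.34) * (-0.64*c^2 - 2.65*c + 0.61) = -5.344*c^3 - 18.7099*c^2 + 19.2445*c - 3.2574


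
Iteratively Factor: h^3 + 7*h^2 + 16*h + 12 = (h + 2)*(h^2 + 5*h + 6) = (h + 2)*(h + 3)*(h + 2)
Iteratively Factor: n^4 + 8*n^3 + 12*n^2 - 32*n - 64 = (n - 2)*(n^3 + 10*n^2 + 32*n + 32) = (n - 2)*(n + 4)*(n^2 + 6*n + 8) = (n - 2)*(n + 4)^2*(n + 2)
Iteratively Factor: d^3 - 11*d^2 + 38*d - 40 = (d - 4)*(d^2 - 7*d + 10) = (d - 4)*(d - 2)*(d - 5)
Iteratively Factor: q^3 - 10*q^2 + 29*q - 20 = (q - 5)*(q^2 - 5*q + 4) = (q - 5)*(q - 4)*(q - 1)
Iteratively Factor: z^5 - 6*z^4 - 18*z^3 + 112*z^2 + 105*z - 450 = (z - 5)*(z^4 - z^3 - 23*z^2 - 3*z + 90) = (z - 5)*(z - 2)*(z^3 + z^2 - 21*z - 45) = (z - 5)*(z - 2)*(z + 3)*(z^2 - 2*z - 15) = (z - 5)^2*(z - 2)*(z + 3)*(z + 3)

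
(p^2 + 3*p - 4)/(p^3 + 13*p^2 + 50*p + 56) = (p - 1)/(p^2 + 9*p + 14)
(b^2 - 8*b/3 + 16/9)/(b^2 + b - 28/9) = (3*b - 4)/(3*b + 7)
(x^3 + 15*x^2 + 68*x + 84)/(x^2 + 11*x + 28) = (x^2 + 8*x + 12)/(x + 4)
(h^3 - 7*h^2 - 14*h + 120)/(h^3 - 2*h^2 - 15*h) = (h^2 - 2*h - 24)/(h*(h + 3))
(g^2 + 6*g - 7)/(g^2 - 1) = (g + 7)/(g + 1)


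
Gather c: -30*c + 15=15 - 30*c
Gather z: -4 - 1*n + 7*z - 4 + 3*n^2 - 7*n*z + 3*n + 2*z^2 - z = 3*n^2 + 2*n + 2*z^2 + z*(6 - 7*n) - 8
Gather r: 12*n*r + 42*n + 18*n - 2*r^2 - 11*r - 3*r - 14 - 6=60*n - 2*r^2 + r*(12*n - 14) - 20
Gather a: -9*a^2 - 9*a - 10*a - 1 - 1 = -9*a^2 - 19*a - 2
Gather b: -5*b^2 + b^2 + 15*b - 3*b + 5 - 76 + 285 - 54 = -4*b^2 + 12*b + 160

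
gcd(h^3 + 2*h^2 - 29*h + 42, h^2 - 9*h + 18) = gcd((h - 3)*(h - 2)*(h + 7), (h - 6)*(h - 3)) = h - 3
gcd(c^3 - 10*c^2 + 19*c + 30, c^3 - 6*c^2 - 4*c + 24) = c - 6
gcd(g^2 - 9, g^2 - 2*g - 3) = g - 3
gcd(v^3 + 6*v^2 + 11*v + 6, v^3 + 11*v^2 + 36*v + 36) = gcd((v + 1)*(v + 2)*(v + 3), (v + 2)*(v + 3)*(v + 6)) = v^2 + 5*v + 6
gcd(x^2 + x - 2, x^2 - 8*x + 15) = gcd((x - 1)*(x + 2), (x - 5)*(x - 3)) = 1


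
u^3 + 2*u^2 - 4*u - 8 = (u - 2)*(u + 2)^2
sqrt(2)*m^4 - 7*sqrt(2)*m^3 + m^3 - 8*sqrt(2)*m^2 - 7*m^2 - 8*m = m*(m - 8)*(m + 1)*(sqrt(2)*m + 1)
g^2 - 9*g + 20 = (g - 5)*(g - 4)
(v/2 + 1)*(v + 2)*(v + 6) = v^3/2 + 5*v^2 + 14*v + 12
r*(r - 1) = r^2 - r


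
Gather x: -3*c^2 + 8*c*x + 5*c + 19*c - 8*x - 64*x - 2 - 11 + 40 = -3*c^2 + 24*c + x*(8*c - 72) + 27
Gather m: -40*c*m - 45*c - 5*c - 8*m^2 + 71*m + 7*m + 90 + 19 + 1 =-50*c - 8*m^2 + m*(78 - 40*c) + 110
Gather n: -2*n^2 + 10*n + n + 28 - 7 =-2*n^2 + 11*n + 21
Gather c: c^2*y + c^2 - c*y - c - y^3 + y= c^2*(y + 1) + c*(-y - 1) - y^3 + y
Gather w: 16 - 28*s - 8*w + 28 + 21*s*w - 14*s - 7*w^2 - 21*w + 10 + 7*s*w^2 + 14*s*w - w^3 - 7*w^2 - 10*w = -42*s - w^3 + w^2*(7*s - 14) + w*(35*s - 39) + 54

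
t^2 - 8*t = t*(t - 8)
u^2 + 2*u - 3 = (u - 1)*(u + 3)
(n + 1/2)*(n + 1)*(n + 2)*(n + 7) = n^4 + 21*n^3/2 + 28*n^2 + 51*n/2 + 7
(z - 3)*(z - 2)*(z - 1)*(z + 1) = z^4 - 5*z^3 + 5*z^2 + 5*z - 6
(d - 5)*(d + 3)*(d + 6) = d^3 + 4*d^2 - 27*d - 90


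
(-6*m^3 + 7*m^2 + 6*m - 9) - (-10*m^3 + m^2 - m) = 4*m^3 + 6*m^2 + 7*m - 9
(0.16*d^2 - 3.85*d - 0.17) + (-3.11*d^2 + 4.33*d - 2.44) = -2.95*d^2 + 0.48*d - 2.61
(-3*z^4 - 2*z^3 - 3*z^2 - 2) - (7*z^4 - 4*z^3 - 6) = -10*z^4 + 2*z^3 - 3*z^2 + 4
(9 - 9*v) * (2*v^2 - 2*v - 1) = -18*v^3 + 36*v^2 - 9*v - 9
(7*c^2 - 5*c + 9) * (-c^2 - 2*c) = -7*c^4 - 9*c^3 + c^2 - 18*c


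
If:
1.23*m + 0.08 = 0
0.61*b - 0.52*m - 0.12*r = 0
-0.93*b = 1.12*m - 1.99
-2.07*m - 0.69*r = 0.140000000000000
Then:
No Solution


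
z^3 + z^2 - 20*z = z*(z - 4)*(z + 5)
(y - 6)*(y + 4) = y^2 - 2*y - 24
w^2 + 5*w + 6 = (w + 2)*(w + 3)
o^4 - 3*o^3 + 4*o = o*(o - 2)^2*(o + 1)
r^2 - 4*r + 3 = (r - 3)*(r - 1)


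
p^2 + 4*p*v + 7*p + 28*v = (p + 7)*(p + 4*v)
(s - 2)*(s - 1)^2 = s^3 - 4*s^2 + 5*s - 2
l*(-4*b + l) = -4*b*l + l^2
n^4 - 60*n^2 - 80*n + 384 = (n - 8)*(n - 2)*(n + 4)*(n + 6)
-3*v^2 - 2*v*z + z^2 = (-3*v + z)*(v + z)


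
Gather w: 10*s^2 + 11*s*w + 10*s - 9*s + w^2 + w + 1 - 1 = 10*s^2 + s + w^2 + w*(11*s + 1)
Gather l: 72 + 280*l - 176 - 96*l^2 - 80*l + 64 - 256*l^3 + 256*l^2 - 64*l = -256*l^3 + 160*l^2 + 136*l - 40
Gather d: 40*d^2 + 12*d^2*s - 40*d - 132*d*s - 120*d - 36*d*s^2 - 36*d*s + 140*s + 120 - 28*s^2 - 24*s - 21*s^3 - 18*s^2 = d^2*(12*s + 40) + d*(-36*s^2 - 168*s - 160) - 21*s^3 - 46*s^2 + 116*s + 120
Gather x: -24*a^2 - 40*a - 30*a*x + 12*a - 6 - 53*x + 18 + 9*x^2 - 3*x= -24*a^2 - 28*a + 9*x^2 + x*(-30*a - 56) + 12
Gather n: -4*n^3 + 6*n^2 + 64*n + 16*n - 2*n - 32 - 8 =-4*n^3 + 6*n^2 + 78*n - 40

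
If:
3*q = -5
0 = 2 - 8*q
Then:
No Solution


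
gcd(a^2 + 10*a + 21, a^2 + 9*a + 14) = a + 7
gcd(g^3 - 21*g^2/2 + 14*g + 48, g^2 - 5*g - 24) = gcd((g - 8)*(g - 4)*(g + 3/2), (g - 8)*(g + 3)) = g - 8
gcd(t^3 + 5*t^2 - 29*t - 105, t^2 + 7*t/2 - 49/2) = t + 7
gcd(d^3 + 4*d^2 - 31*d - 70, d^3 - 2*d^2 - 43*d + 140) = d^2 + 2*d - 35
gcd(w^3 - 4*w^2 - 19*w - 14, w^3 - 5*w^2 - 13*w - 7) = w^2 - 6*w - 7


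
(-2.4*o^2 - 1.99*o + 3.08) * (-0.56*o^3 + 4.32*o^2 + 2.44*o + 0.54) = 1.344*o^5 - 9.2536*o^4 - 16.1776*o^3 + 7.154*o^2 + 6.4406*o + 1.6632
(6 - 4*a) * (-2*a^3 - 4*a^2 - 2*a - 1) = 8*a^4 + 4*a^3 - 16*a^2 - 8*a - 6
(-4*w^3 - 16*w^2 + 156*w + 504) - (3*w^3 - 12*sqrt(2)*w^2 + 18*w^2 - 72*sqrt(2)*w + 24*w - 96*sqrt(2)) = -7*w^3 - 34*w^2 + 12*sqrt(2)*w^2 + 72*sqrt(2)*w + 132*w + 96*sqrt(2) + 504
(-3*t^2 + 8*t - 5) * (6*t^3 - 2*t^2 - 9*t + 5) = -18*t^5 + 54*t^4 - 19*t^3 - 77*t^2 + 85*t - 25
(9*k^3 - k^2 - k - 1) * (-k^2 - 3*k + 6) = -9*k^5 - 26*k^4 + 58*k^3 - 2*k^2 - 3*k - 6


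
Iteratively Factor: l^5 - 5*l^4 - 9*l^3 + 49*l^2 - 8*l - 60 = (l - 5)*(l^4 - 9*l^2 + 4*l + 12) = (l - 5)*(l + 1)*(l^3 - l^2 - 8*l + 12) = (l - 5)*(l + 1)*(l + 3)*(l^2 - 4*l + 4) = (l - 5)*(l - 2)*(l + 1)*(l + 3)*(l - 2)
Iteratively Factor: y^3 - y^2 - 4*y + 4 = (y - 2)*(y^2 + y - 2) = (y - 2)*(y - 1)*(y + 2)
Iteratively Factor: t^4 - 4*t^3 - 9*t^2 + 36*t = (t)*(t^3 - 4*t^2 - 9*t + 36) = t*(t - 3)*(t^2 - t - 12) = t*(t - 3)*(t + 3)*(t - 4)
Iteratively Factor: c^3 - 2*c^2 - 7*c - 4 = (c + 1)*(c^2 - 3*c - 4) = (c - 4)*(c + 1)*(c + 1)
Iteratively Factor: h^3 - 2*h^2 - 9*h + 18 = (h - 3)*(h^2 + h - 6) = (h - 3)*(h - 2)*(h + 3)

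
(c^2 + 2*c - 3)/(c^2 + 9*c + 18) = (c - 1)/(c + 6)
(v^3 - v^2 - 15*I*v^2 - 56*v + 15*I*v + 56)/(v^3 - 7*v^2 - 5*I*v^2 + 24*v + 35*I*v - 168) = (v^2 - v*(1 + 7*I) + 7*I)/(v^2 + v*(-7 + 3*I) - 21*I)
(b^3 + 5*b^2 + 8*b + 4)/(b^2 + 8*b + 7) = (b^2 + 4*b + 4)/(b + 7)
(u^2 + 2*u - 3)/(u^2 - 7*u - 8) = (-u^2 - 2*u + 3)/(-u^2 + 7*u + 8)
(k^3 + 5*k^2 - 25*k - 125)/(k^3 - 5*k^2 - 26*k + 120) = (k^2 - 25)/(k^2 - 10*k + 24)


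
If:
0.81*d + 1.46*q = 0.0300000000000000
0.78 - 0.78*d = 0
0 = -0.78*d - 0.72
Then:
No Solution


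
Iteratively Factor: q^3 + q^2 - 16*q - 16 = (q - 4)*(q^2 + 5*q + 4) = (q - 4)*(q + 4)*(q + 1)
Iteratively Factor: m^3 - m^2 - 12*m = (m)*(m^2 - m - 12) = m*(m + 3)*(m - 4)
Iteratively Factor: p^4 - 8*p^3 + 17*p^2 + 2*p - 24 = (p - 3)*(p^3 - 5*p^2 + 2*p + 8) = (p - 3)*(p + 1)*(p^2 - 6*p + 8) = (p - 3)*(p - 2)*(p + 1)*(p - 4)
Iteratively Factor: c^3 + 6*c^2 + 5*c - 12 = (c + 4)*(c^2 + 2*c - 3) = (c - 1)*(c + 4)*(c + 3)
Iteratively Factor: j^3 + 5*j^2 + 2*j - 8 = (j + 2)*(j^2 + 3*j - 4) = (j - 1)*(j + 2)*(j + 4)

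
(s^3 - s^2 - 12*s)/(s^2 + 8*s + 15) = s*(s - 4)/(s + 5)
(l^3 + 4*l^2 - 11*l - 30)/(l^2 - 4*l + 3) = (l^2 + 7*l + 10)/(l - 1)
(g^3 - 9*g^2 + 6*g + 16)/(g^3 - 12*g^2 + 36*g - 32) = (g + 1)/(g - 2)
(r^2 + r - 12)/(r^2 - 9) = (r + 4)/(r + 3)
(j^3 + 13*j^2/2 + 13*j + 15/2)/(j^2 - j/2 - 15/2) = (j^2 + 4*j + 3)/(j - 3)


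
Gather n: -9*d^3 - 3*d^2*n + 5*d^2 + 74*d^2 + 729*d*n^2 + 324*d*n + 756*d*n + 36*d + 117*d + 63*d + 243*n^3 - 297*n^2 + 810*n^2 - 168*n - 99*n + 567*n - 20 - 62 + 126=-9*d^3 + 79*d^2 + 216*d + 243*n^3 + n^2*(729*d + 513) + n*(-3*d^2 + 1080*d + 300) + 44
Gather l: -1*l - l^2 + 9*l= -l^2 + 8*l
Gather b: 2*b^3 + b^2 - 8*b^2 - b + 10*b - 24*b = 2*b^3 - 7*b^2 - 15*b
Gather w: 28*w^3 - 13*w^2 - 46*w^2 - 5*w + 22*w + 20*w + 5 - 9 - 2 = 28*w^3 - 59*w^2 + 37*w - 6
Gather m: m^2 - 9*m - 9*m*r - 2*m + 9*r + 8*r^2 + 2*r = m^2 + m*(-9*r - 11) + 8*r^2 + 11*r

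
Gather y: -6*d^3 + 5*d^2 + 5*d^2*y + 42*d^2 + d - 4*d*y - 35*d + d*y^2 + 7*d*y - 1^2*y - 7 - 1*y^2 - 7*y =-6*d^3 + 47*d^2 - 34*d + y^2*(d - 1) + y*(5*d^2 + 3*d - 8) - 7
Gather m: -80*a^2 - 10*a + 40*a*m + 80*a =-80*a^2 + 40*a*m + 70*a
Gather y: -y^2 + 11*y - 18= -y^2 + 11*y - 18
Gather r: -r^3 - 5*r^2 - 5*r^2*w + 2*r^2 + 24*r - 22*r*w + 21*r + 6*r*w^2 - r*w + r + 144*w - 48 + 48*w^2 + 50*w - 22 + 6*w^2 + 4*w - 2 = -r^3 + r^2*(-5*w - 3) + r*(6*w^2 - 23*w + 46) + 54*w^2 + 198*w - 72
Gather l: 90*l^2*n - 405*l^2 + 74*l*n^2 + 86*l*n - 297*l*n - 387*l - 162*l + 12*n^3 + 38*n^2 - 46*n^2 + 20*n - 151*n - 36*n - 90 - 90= l^2*(90*n - 405) + l*(74*n^2 - 211*n - 549) + 12*n^3 - 8*n^2 - 167*n - 180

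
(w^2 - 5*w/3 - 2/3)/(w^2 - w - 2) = (w + 1/3)/(w + 1)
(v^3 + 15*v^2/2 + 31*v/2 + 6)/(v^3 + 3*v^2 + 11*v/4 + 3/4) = 2*(v^2 + 7*v + 12)/(2*v^2 + 5*v + 3)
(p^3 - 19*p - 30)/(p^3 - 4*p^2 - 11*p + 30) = (p + 2)/(p - 2)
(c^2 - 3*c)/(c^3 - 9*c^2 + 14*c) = (c - 3)/(c^2 - 9*c + 14)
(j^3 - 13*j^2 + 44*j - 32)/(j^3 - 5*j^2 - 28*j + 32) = (j - 4)/(j + 4)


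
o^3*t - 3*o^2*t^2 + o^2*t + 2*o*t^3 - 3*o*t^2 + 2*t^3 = (o - 2*t)*(o - t)*(o*t + t)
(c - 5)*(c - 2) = c^2 - 7*c + 10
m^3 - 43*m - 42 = (m - 7)*(m + 1)*(m + 6)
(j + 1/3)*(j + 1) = j^2 + 4*j/3 + 1/3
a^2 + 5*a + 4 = (a + 1)*(a + 4)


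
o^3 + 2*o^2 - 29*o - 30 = (o - 5)*(o + 1)*(o + 6)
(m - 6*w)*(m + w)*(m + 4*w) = m^3 - m^2*w - 26*m*w^2 - 24*w^3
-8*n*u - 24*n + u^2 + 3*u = (-8*n + u)*(u + 3)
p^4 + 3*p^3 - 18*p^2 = p^2*(p - 3)*(p + 6)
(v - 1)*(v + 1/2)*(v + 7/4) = v^3 + 5*v^2/4 - 11*v/8 - 7/8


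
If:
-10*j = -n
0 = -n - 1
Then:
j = -1/10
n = -1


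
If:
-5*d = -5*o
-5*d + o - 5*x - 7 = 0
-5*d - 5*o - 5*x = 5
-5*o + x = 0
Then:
No Solution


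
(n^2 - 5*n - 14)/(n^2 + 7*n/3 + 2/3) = 3*(n - 7)/(3*n + 1)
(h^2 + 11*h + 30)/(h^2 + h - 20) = (h + 6)/(h - 4)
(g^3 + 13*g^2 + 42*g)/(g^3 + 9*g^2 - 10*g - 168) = g/(g - 4)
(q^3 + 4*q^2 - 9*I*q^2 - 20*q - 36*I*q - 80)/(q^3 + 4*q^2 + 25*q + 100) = (q - 4*I)/(q + 5*I)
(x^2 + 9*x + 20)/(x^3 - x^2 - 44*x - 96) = (x + 5)/(x^2 - 5*x - 24)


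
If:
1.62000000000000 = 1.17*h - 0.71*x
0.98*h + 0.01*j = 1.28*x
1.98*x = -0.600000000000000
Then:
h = 1.20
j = -156.46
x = -0.30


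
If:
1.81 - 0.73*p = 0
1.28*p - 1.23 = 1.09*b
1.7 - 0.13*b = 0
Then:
No Solution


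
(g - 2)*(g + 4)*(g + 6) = g^3 + 8*g^2 + 4*g - 48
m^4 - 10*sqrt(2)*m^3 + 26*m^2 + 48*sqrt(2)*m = m*(m - 8*sqrt(2))*(m - 3*sqrt(2))*(m + sqrt(2))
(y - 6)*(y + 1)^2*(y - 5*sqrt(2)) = y^4 - 5*sqrt(2)*y^3 - 4*y^3 - 11*y^2 + 20*sqrt(2)*y^2 - 6*y + 55*sqrt(2)*y + 30*sqrt(2)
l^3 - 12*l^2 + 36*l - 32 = (l - 8)*(l - 2)^2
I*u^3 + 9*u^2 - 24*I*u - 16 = (u - 4*I)^2*(I*u + 1)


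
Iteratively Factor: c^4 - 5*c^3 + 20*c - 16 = (c - 1)*(c^3 - 4*c^2 - 4*c + 16) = (c - 2)*(c - 1)*(c^2 - 2*c - 8) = (c - 4)*(c - 2)*(c - 1)*(c + 2)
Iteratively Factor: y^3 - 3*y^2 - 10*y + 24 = (y + 3)*(y^2 - 6*y + 8) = (y - 4)*(y + 3)*(y - 2)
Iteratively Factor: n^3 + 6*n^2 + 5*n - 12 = (n + 3)*(n^2 + 3*n - 4) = (n + 3)*(n + 4)*(n - 1)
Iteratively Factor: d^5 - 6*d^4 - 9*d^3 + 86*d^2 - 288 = (d + 3)*(d^4 - 9*d^3 + 18*d^2 + 32*d - 96) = (d - 4)*(d + 3)*(d^3 - 5*d^2 - 2*d + 24) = (d - 4)*(d - 3)*(d + 3)*(d^2 - 2*d - 8) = (d - 4)^2*(d - 3)*(d + 3)*(d + 2)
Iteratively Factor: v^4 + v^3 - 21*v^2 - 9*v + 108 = (v + 3)*(v^3 - 2*v^2 - 15*v + 36) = (v - 3)*(v + 3)*(v^2 + v - 12) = (v - 3)^2*(v + 3)*(v + 4)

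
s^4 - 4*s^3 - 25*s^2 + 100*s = s*(s - 5)*(s - 4)*(s + 5)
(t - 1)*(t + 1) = t^2 - 1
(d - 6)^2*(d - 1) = d^3 - 13*d^2 + 48*d - 36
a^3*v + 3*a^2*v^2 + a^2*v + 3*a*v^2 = a*(a + 3*v)*(a*v + v)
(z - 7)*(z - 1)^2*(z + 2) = z^4 - 7*z^3 - 3*z^2 + 23*z - 14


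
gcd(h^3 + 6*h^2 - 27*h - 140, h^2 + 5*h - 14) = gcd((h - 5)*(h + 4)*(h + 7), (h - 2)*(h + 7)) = h + 7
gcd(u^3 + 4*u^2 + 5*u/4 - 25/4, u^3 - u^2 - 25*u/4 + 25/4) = u^2 + 3*u/2 - 5/2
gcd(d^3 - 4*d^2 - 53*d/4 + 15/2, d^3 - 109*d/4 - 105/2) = d^2 - 7*d/2 - 15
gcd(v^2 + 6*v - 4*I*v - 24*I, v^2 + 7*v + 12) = 1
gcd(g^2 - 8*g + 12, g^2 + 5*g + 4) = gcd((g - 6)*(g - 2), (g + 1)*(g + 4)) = 1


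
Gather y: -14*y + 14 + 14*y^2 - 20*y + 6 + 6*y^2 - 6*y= 20*y^2 - 40*y + 20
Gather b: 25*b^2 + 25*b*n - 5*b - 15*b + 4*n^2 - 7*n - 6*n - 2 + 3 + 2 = 25*b^2 + b*(25*n - 20) + 4*n^2 - 13*n + 3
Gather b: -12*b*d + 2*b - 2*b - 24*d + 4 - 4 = -12*b*d - 24*d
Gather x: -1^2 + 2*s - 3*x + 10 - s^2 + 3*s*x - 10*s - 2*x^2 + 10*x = -s^2 - 8*s - 2*x^2 + x*(3*s + 7) + 9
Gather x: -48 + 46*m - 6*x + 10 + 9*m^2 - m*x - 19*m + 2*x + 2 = 9*m^2 + 27*m + x*(-m - 4) - 36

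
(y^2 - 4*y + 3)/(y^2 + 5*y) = (y^2 - 4*y + 3)/(y*(y + 5))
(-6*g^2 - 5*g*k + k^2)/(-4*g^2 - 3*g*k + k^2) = (6*g - k)/(4*g - k)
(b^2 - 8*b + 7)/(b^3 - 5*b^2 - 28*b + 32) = (b - 7)/(b^2 - 4*b - 32)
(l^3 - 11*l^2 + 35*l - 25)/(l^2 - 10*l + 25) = l - 1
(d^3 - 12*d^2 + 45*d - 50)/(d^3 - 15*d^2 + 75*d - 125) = (d - 2)/(d - 5)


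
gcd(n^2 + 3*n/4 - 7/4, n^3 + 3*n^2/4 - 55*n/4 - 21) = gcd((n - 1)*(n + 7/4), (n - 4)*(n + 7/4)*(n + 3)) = n + 7/4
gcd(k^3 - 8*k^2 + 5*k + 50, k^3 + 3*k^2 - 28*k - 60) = k^2 - 3*k - 10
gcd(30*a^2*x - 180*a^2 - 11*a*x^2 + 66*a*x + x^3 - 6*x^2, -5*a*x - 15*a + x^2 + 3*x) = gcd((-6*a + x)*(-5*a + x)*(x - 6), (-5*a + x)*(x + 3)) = -5*a + x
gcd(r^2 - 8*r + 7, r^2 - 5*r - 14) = r - 7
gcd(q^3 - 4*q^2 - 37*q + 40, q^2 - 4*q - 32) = q - 8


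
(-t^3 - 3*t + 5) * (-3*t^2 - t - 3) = 3*t^5 + t^4 + 12*t^3 - 12*t^2 + 4*t - 15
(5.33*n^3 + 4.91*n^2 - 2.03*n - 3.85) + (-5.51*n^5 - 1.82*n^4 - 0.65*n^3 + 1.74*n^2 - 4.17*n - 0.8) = -5.51*n^5 - 1.82*n^4 + 4.68*n^3 + 6.65*n^2 - 6.2*n - 4.65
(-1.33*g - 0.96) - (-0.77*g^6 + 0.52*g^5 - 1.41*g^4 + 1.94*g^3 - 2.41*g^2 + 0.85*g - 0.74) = 0.77*g^6 - 0.52*g^5 + 1.41*g^4 - 1.94*g^3 + 2.41*g^2 - 2.18*g - 0.22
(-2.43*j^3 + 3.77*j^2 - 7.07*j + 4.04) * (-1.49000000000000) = 3.6207*j^3 - 5.6173*j^2 + 10.5343*j - 6.0196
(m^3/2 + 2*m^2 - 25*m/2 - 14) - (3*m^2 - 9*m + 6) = m^3/2 - m^2 - 7*m/2 - 20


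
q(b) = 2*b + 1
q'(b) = 2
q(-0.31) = 0.38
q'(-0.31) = 2.00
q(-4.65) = -8.30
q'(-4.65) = 2.00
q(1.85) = 4.70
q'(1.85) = 2.00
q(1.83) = 4.66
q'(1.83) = 2.00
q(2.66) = 6.32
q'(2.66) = 2.00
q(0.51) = 2.02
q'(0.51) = 2.00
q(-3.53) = -6.06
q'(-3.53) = 2.00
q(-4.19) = -7.38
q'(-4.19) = 2.00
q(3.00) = 7.00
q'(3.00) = 2.00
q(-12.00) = -23.00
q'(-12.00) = 2.00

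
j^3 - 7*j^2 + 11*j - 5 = (j - 5)*(j - 1)^2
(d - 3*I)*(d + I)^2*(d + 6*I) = d^4 + 5*I*d^3 + 11*d^2 + 33*I*d - 18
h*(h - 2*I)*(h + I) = h^3 - I*h^2 + 2*h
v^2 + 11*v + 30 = (v + 5)*(v + 6)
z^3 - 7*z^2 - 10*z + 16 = (z - 8)*(z - 1)*(z + 2)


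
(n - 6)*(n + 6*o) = n^2 + 6*n*o - 6*n - 36*o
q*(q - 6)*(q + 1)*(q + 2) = q^4 - 3*q^3 - 16*q^2 - 12*q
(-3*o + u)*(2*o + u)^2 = -12*o^3 - 8*o^2*u + o*u^2 + u^3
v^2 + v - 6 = (v - 2)*(v + 3)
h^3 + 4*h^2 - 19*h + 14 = (h - 2)*(h - 1)*(h + 7)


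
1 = 1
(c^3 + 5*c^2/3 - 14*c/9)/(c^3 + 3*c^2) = (9*c^2 + 15*c - 14)/(9*c*(c + 3))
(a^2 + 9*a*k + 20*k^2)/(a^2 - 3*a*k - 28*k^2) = (a + 5*k)/(a - 7*k)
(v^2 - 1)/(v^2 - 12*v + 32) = (v^2 - 1)/(v^2 - 12*v + 32)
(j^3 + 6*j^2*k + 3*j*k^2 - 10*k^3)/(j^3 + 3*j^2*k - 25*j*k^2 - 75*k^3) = (j^2 + j*k - 2*k^2)/(j^2 - 2*j*k - 15*k^2)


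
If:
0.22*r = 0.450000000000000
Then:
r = 2.05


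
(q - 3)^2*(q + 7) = q^3 + q^2 - 33*q + 63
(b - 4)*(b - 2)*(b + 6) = b^3 - 28*b + 48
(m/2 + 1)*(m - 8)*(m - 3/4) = m^3/2 - 27*m^2/8 - 23*m/4 + 6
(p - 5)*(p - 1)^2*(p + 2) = p^4 - 5*p^3 - 3*p^2 + 17*p - 10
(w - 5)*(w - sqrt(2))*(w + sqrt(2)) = w^3 - 5*w^2 - 2*w + 10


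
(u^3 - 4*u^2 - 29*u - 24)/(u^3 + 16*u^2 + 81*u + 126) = (u^2 - 7*u - 8)/(u^2 + 13*u + 42)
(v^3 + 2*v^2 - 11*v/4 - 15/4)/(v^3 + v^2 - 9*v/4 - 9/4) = (2*v + 5)/(2*v + 3)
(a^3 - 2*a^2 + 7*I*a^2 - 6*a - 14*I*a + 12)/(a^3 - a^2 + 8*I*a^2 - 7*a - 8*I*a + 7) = (a^2 + a*(-2 + 6*I) - 12*I)/(a^2 + a*(-1 + 7*I) - 7*I)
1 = 1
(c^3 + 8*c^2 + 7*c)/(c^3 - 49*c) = (c + 1)/(c - 7)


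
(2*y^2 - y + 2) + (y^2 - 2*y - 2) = 3*y^2 - 3*y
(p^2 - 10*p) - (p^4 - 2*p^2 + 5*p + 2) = -p^4 + 3*p^2 - 15*p - 2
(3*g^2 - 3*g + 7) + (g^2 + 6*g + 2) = 4*g^2 + 3*g + 9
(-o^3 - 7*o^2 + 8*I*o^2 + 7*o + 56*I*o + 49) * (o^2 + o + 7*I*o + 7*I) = -o^5 - 8*o^4 + I*o^4 - 56*o^3 + 8*I*o^3 - 392*o^2 + 56*I*o^2 - 343*o + 392*I*o + 343*I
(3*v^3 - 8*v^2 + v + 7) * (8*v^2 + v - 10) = 24*v^5 - 61*v^4 - 30*v^3 + 137*v^2 - 3*v - 70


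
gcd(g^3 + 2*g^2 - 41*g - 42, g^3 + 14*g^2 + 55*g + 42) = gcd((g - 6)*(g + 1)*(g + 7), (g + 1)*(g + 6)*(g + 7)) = g^2 + 8*g + 7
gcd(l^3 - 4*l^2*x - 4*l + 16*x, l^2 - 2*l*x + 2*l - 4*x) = l + 2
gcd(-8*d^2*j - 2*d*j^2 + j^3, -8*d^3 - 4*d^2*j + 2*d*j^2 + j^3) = 2*d + j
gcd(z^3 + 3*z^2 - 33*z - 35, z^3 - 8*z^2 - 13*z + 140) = z - 5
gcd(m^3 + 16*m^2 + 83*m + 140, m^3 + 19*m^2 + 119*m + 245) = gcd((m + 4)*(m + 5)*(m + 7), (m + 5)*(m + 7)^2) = m^2 + 12*m + 35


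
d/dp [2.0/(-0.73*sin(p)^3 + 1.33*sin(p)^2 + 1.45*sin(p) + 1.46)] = (4.38*sin(p)^2 - 5.32*sin(p) - 2.9)*cos(p)/(-0.73*sin(p)^3 + 1.33*sin(p)^2 + 1.45*sin(p) + 1.46)^2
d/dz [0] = 0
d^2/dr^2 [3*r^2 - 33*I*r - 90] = 6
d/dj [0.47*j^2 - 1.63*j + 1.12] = 0.94*j - 1.63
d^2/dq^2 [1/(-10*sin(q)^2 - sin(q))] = (400*sin(q) + 30 - 599/sin(q) - 60/sin(q)^2 - 2/sin(q)^3)/(10*sin(q) + 1)^3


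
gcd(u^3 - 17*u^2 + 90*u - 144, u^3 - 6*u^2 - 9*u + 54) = u^2 - 9*u + 18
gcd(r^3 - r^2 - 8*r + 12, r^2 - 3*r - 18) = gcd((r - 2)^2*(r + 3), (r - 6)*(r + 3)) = r + 3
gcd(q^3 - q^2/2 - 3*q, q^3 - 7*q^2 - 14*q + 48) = q - 2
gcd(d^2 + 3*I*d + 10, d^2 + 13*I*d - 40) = d + 5*I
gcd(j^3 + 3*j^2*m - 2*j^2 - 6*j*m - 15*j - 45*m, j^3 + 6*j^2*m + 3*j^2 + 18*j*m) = j + 3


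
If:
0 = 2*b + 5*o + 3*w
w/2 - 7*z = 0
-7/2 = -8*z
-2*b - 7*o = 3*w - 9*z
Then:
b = -903/64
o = 63/32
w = 49/8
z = 7/16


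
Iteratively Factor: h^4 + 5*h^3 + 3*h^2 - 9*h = (h)*(h^3 + 5*h^2 + 3*h - 9) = h*(h - 1)*(h^2 + 6*h + 9) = h*(h - 1)*(h + 3)*(h + 3)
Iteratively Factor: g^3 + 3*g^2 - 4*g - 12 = (g + 2)*(g^2 + g - 6) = (g - 2)*(g + 2)*(g + 3)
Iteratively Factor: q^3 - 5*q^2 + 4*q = (q - 4)*(q^2 - q) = (q - 4)*(q - 1)*(q)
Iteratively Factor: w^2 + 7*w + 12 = (w + 3)*(w + 4)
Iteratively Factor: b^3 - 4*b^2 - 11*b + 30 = (b - 5)*(b^2 + b - 6) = (b - 5)*(b + 3)*(b - 2)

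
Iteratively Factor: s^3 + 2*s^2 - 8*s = (s - 2)*(s^2 + 4*s) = (s - 2)*(s + 4)*(s)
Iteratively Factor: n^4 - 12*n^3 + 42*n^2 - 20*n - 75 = (n + 1)*(n^3 - 13*n^2 + 55*n - 75) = (n - 3)*(n + 1)*(n^2 - 10*n + 25) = (n - 5)*(n - 3)*(n + 1)*(n - 5)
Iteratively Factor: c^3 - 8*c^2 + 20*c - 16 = (c - 4)*(c^2 - 4*c + 4) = (c - 4)*(c - 2)*(c - 2)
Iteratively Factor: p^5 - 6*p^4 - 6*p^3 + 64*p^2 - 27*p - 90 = (p + 3)*(p^4 - 9*p^3 + 21*p^2 + p - 30) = (p - 5)*(p + 3)*(p^3 - 4*p^2 + p + 6) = (p - 5)*(p - 3)*(p + 3)*(p^2 - p - 2) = (p - 5)*(p - 3)*(p + 1)*(p + 3)*(p - 2)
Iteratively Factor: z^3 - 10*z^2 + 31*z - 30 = (z - 3)*(z^2 - 7*z + 10) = (z - 3)*(z - 2)*(z - 5)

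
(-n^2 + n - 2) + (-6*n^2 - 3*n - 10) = -7*n^2 - 2*n - 12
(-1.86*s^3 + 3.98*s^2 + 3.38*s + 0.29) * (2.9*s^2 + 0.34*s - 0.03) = -5.394*s^5 + 10.9096*s^4 + 11.211*s^3 + 1.8708*s^2 - 0.00279999999999998*s - 0.0087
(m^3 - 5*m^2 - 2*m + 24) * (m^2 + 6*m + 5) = m^5 + m^4 - 27*m^3 - 13*m^2 + 134*m + 120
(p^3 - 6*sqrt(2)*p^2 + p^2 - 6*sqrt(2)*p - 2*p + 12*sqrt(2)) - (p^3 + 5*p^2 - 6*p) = -6*sqrt(2)*p^2 - 4*p^2 - 6*sqrt(2)*p + 4*p + 12*sqrt(2)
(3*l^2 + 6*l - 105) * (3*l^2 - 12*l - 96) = 9*l^4 - 18*l^3 - 675*l^2 + 684*l + 10080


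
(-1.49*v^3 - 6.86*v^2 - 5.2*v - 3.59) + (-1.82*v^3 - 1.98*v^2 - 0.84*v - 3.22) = -3.31*v^3 - 8.84*v^2 - 6.04*v - 6.81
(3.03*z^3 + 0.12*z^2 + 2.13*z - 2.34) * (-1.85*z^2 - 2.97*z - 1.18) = -5.6055*z^5 - 9.2211*z^4 - 7.8723*z^3 - 2.1387*z^2 + 4.4364*z + 2.7612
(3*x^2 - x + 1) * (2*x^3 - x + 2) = 6*x^5 - 2*x^4 - x^3 + 7*x^2 - 3*x + 2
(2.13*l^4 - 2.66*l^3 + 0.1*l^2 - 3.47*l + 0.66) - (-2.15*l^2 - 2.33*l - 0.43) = 2.13*l^4 - 2.66*l^3 + 2.25*l^2 - 1.14*l + 1.09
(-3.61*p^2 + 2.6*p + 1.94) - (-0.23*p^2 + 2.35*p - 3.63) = -3.38*p^2 + 0.25*p + 5.57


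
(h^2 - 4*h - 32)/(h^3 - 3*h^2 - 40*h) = (h + 4)/(h*(h + 5))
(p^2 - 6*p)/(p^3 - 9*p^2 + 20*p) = (p - 6)/(p^2 - 9*p + 20)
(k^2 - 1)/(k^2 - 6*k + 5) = (k + 1)/(k - 5)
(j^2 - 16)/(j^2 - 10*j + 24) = (j + 4)/(j - 6)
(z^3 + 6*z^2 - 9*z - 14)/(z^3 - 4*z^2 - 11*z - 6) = (z^2 + 5*z - 14)/(z^2 - 5*z - 6)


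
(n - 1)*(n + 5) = n^2 + 4*n - 5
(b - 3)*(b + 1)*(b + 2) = b^3 - 7*b - 6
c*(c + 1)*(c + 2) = c^3 + 3*c^2 + 2*c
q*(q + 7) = q^2 + 7*q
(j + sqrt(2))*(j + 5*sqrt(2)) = j^2 + 6*sqrt(2)*j + 10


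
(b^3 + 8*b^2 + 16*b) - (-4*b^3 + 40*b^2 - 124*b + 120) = 5*b^3 - 32*b^2 + 140*b - 120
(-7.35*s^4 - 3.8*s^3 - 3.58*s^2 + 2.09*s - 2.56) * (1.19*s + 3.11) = -8.7465*s^5 - 27.3805*s^4 - 16.0782*s^3 - 8.6467*s^2 + 3.4535*s - 7.9616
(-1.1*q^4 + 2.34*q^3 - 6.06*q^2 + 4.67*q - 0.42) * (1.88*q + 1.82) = -2.068*q^5 + 2.3972*q^4 - 7.134*q^3 - 2.2496*q^2 + 7.7098*q - 0.7644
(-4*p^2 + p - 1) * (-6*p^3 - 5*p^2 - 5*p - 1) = 24*p^5 + 14*p^4 + 21*p^3 + 4*p^2 + 4*p + 1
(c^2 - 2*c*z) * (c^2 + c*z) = c^4 - c^3*z - 2*c^2*z^2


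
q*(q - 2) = q^2 - 2*q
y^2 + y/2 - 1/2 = (y - 1/2)*(y + 1)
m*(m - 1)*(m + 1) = m^3 - m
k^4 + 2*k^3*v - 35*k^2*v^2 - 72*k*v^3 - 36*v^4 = (k - 6*v)*(k + v)^2*(k + 6*v)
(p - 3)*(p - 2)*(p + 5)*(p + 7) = p^4 + 7*p^3 - 19*p^2 - 103*p + 210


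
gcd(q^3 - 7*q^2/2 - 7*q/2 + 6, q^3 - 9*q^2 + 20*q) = q - 4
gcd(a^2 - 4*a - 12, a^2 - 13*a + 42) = a - 6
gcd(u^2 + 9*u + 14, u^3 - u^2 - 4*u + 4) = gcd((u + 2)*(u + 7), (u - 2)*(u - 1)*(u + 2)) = u + 2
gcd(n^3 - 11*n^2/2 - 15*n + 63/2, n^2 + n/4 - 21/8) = n - 3/2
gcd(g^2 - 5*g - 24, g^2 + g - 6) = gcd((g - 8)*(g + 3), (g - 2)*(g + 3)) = g + 3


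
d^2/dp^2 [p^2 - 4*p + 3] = 2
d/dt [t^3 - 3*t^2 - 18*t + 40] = 3*t^2 - 6*t - 18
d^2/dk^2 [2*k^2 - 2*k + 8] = 4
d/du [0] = 0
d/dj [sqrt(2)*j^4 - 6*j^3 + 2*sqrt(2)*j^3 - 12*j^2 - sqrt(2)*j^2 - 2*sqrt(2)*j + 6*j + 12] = 4*sqrt(2)*j^3 - 18*j^2 + 6*sqrt(2)*j^2 - 24*j - 2*sqrt(2)*j - 2*sqrt(2) + 6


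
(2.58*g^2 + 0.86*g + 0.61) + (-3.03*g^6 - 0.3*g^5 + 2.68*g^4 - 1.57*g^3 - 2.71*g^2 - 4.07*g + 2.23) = -3.03*g^6 - 0.3*g^5 + 2.68*g^4 - 1.57*g^3 - 0.13*g^2 - 3.21*g + 2.84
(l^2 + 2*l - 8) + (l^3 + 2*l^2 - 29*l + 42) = l^3 + 3*l^2 - 27*l + 34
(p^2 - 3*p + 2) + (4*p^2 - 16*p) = 5*p^2 - 19*p + 2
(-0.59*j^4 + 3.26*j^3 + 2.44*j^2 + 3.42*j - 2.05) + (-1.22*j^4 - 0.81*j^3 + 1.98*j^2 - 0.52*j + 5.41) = -1.81*j^4 + 2.45*j^3 + 4.42*j^2 + 2.9*j + 3.36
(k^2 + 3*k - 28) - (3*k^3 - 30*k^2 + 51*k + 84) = -3*k^3 + 31*k^2 - 48*k - 112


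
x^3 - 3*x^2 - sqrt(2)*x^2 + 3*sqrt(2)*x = x*(x - 3)*(x - sqrt(2))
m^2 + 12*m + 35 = (m + 5)*(m + 7)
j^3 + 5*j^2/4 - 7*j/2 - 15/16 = (j - 3/2)*(j + 1/4)*(j + 5/2)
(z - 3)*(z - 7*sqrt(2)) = z^2 - 7*sqrt(2)*z - 3*z + 21*sqrt(2)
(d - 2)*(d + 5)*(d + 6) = d^3 + 9*d^2 + 8*d - 60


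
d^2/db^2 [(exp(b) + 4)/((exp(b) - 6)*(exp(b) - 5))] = (exp(4*b) + 27*exp(3*b) - 312*exp(2*b) + 334*exp(b) + 2220)*exp(b)/(exp(6*b) - 33*exp(5*b) + 453*exp(4*b) - 3311*exp(3*b) + 13590*exp(2*b) - 29700*exp(b) + 27000)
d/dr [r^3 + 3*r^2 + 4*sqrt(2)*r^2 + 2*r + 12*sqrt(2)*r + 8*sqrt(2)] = 3*r^2 + 6*r + 8*sqrt(2)*r + 2 + 12*sqrt(2)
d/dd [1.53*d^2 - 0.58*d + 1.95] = 3.06*d - 0.58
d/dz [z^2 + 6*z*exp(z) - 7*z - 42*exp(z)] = 6*z*exp(z) + 2*z - 36*exp(z) - 7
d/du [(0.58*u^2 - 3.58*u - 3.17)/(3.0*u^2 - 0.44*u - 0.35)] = (10.4848*u^2 + 18.614*u - 0.1418)/(9.0*u^4 - 2.64*u^3 - 1.9064*u^2 + 0.308*u + 0.1225)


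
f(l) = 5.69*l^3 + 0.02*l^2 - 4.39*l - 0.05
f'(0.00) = -4.39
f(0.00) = -0.05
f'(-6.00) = 609.89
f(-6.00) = -1202.03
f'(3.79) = 240.96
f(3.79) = 293.36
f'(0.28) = -3.04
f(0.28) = -1.15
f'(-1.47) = 32.44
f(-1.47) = -11.63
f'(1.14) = 17.84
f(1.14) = 3.40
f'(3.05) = 154.53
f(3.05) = 148.19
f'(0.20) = -3.70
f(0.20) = -0.88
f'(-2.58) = 109.13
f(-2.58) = -86.31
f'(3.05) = 154.53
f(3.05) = 148.19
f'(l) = 17.07*l^2 + 0.04*l - 4.39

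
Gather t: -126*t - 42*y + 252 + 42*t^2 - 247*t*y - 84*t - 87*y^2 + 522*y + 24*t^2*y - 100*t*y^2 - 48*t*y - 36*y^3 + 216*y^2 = t^2*(24*y + 42) + t*(-100*y^2 - 295*y - 210) - 36*y^3 + 129*y^2 + 480*y + 252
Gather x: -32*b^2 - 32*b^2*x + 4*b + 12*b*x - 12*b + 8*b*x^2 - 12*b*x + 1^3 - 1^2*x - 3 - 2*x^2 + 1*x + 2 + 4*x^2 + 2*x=-32*b^2 - 8*b + x^2*(8*b + 2) + x*(2 - 32*b^2)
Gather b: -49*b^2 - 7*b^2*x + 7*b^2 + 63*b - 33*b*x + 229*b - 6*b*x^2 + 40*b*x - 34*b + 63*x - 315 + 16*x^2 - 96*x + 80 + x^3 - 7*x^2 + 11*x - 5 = b^2*(-7*x - 42) + b*(-6*x^2 + 7*x + 258) + x^3 + 9*x^2 - 22*x - 240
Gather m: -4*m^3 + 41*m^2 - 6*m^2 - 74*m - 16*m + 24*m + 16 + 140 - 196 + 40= -4*m^3 + 35*m^2 - 66*m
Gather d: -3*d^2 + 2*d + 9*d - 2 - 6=-3*d^2 + 11*d - 8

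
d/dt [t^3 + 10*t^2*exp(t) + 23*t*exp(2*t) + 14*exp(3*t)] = 10*t^2*exp(t) + 3*t^2 + 46*t*exp(2*t) + 20*t*exp(t) + 42*exp(3*t) + 23*exp(2*t)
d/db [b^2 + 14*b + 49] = 2*b + 14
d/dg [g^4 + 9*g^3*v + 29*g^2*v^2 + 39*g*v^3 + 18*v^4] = 4*g^3 + 27*g^2*v + 58*g*v^2 + 39*v^3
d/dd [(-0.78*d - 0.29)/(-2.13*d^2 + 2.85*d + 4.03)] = (1.6614*d^2 - 2.223*d - (0.78*d + 0.29)*(4.26*d - 2.85) - 3.1434)/(-2.13*d^2 + 2.85*d + 4.03)^2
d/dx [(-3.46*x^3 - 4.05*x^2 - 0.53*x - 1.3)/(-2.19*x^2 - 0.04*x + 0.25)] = (7.5774*x^4 + 0.276799999999998*x^3 - 3.5937*x^2 - 7.719*x - 0.1845)/(4.7961*x^4 + 0.1752*x^3 - 1.0934*x^2 - 0.02*x + 0.0625)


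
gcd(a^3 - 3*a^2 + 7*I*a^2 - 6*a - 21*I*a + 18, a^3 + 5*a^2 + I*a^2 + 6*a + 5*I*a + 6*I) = a + I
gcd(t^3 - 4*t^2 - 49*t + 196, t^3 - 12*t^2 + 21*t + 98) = t - 7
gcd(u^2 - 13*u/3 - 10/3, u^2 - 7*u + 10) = u - 5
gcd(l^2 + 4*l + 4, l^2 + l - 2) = l + 2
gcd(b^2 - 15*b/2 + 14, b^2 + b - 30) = 1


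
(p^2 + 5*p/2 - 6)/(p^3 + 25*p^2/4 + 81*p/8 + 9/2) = 4*(2*p - 3)/(8*p^2 + 18*p + 9)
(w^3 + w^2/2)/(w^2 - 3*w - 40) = w^2*(w + 1/2)/(w^2 - 3*w - 40)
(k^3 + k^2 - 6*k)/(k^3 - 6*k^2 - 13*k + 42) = k/(k - 7)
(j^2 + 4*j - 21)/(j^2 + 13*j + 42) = (j - 3)/(j + 6)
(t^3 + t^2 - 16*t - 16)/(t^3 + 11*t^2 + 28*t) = (t^2 - 3*t - 4)/(t*(t + 7))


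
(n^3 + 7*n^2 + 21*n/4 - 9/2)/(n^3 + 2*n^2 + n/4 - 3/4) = (n + 6)/(n + 1)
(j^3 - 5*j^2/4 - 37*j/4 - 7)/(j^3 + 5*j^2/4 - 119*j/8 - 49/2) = 2*(j + 1)/(2*j + 7)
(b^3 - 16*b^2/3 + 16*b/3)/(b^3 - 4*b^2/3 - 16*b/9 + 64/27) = 9*b*(b - 4)/(9*b^2 - 16)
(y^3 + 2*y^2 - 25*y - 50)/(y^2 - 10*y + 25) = (y^2 + 7*y + 10)/(y - 5)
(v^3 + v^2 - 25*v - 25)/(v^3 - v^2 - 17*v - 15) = (v + 5)/(v + 3)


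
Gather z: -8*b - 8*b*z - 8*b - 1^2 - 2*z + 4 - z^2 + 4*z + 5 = -16*b - z^2 + z*(2 - 8*b) + 8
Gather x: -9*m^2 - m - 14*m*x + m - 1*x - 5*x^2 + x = -9*m^2 - 14*m*x - 5*x^2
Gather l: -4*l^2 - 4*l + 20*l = -4*l^2 + 16*l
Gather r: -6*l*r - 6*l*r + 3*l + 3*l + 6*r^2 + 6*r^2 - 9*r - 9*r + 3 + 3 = 6*l + 12*r^2 + r*(-12*l - 18) + 6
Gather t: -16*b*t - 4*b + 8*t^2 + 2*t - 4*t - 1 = -4*b + 8*t^2 + t*(-16*b - 2) - 1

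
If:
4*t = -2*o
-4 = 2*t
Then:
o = 4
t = -2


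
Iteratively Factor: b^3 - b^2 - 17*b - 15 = (b - 5)*(b^2 + 4*b + 3) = (b - 5)*(b + 3)*(b + 1)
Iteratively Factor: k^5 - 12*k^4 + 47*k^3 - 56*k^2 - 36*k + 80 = (k - 5)*(k^4 - 7*k^3 + 12*k^2 + 4*k - 16) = (k - 5)*(k + 1)*(k^3 - 8*k^2 + 20*k - 16) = (k - 5)*(k - 4)*(k + 1)*(k^2 - 4*k + 4) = (k - 5)*(k - 4)*(k - 2)*(k + 1)*(k - 2)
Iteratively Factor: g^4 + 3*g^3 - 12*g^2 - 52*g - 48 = (g - 4)*(g^3 + 7*g^2 + 16*g + 12) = (g - 4)*(g + 2)*(g^2 + 5*g + 6) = (g - 4)*(g + 2)^2*(g + 3)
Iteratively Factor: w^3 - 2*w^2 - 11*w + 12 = (w - 1)*(w^2 - w - 12) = (w - 4)*(w - 1)*(w + 3)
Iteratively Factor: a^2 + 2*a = (a)*(a + 2)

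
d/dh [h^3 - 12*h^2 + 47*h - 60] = 3*h^2 - 24*h + 47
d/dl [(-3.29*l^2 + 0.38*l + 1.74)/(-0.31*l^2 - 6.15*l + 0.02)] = (20.3513*l^2 + 0.9472*l + 10.7086)/(0.0961*l^4 + 3.813*l^3 + 37.8101*l^2 - 0.246*l + 0.0004)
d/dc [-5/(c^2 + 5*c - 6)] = 5*(2*c + 5)/(c^2 + 5*c - 6)^2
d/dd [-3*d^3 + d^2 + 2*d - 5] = -9*d^2 + 2*d + 2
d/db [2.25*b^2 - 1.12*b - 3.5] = 4.5*b - 1.12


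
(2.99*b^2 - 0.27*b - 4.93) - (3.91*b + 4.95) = 2.99*b^2 - 4.18*b - 9.88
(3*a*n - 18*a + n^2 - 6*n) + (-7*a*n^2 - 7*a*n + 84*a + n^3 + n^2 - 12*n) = -7*a*n^2 - 4*a*n + 66*a + n^3 + 2*n^2 - 18*n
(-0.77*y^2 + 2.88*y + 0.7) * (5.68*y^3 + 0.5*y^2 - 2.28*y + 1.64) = -4.3736*y^5 + 15.9734*y^4 + 7.1716*y^3 - 7.4792*y^2 + 3.1272*y + 1.148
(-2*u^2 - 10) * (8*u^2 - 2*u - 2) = -16*u^4 + 4*u^3 - 76*u^2 + 20*u + 20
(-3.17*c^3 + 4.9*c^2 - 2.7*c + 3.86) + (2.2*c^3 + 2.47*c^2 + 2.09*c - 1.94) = -0.97*c^3 + 7.37*c^2 - 0.61*c + 1.92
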